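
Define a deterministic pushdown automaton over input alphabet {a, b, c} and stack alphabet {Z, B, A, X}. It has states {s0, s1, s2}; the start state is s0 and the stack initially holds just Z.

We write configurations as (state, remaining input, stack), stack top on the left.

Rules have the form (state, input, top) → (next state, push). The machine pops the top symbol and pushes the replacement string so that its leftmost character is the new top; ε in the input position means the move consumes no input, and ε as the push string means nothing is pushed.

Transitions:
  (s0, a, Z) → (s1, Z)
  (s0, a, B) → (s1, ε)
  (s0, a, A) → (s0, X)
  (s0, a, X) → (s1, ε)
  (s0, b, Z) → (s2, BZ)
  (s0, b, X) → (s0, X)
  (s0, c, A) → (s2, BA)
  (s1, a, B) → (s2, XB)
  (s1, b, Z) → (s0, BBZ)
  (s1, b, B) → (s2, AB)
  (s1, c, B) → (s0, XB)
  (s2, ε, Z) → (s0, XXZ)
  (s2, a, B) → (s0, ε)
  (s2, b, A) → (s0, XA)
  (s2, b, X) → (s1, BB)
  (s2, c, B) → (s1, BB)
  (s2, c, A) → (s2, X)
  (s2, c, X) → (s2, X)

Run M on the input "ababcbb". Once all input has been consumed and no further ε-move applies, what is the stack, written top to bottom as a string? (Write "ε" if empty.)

(s0, ababcbb, Z)
  read a, top Z: go to s1, push Z → (s1, babcbb, Z)
  read b, top Z: go to s0, push BBZ → (s0, abcbb, BBZ)
  read a, top B: go to s1, push ε → (s1, bcbb, BZ)
  read b, top B: go to s2, push AB → (s2, cbb, ABZ)
  read c, top A: go to s2, push X → (s2, bb, XBZ)
  read b, top X: go to s1, push BB → (s1, b, BBBZ)
  read b, top B: go to s2, push AB → (s2, ε, ABBBZ)
All input consumed in state s2 with stack ABBBZ.

ABBBZ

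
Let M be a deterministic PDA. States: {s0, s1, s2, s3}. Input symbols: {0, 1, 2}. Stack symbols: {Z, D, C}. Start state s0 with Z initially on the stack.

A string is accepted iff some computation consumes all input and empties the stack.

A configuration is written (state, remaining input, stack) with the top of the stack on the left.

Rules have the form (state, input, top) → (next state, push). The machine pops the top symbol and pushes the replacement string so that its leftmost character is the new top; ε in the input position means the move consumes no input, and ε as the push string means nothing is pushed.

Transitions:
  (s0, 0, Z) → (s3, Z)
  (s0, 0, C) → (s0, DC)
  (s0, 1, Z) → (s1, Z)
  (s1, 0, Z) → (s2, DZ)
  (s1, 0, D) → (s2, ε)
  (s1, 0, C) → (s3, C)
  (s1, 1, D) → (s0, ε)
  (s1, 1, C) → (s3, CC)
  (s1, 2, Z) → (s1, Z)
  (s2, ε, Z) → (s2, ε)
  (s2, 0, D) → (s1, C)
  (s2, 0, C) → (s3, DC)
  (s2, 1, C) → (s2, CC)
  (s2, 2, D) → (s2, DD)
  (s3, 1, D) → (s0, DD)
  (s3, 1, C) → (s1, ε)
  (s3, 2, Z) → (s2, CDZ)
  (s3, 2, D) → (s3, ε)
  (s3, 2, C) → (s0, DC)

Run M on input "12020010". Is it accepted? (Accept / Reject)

Accept

(s0, 12020010, Z)
  read 1, top Z: go to s1, push Z → (s1, 2020010, Z)
  read 2, top Z: go to s1, push Z → (s1, 020010, Z)
  read 0, top Z: go to s2, push DZ → (s2, 20010, DZ)
  read 2, top D: go to s2, push DD → (s2, 0010, DDZ)
  read 0, top D: go to s1, push C → (s1, 010, CDZ)
  read 0, top C: go to s3, push C → (s3, 10, CDZ)
  read 1, top C: go to s1, push ε → (s1, 0, DZ)
  read 0, top D: go to s2, push ε → (s2, ε, Z)
  ε-move, top Z: go to s2, push ε → (s2, ε, ε)
All input consumed and the stack is empty.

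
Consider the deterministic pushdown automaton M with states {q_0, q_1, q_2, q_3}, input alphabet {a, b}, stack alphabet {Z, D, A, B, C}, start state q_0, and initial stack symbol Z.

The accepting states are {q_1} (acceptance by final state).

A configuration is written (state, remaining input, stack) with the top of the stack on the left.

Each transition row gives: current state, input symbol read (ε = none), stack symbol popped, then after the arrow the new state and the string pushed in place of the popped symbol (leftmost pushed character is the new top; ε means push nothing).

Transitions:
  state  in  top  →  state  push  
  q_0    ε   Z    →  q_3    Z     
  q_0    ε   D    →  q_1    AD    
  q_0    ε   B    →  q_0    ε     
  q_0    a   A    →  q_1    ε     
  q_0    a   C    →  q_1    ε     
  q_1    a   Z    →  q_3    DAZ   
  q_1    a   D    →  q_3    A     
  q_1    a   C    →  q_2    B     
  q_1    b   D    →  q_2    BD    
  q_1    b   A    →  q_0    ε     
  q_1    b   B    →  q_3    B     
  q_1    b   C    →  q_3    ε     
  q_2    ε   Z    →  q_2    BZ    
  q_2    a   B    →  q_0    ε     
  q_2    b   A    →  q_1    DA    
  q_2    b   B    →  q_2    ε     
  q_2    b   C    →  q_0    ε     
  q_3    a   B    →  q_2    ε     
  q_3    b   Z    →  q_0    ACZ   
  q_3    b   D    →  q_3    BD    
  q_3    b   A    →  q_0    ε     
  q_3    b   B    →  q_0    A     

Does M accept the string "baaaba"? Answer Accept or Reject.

Accept

(q_0, baaaba, Z) ⊢ (q_3, baaaba, Z) ⊢ (q_0, aaaba, ACZ) ⊢ (q_1, aaba, CZ) ⊢ (q_2, aba, BZ) ⊢ (q_0, ba, Z) ⊢ (q_3, ba, Z) ⊢ (q_0, a, ACZ) ⊢ (q_1, ε, CZ)
All input consumed; state q_1 ∈ F.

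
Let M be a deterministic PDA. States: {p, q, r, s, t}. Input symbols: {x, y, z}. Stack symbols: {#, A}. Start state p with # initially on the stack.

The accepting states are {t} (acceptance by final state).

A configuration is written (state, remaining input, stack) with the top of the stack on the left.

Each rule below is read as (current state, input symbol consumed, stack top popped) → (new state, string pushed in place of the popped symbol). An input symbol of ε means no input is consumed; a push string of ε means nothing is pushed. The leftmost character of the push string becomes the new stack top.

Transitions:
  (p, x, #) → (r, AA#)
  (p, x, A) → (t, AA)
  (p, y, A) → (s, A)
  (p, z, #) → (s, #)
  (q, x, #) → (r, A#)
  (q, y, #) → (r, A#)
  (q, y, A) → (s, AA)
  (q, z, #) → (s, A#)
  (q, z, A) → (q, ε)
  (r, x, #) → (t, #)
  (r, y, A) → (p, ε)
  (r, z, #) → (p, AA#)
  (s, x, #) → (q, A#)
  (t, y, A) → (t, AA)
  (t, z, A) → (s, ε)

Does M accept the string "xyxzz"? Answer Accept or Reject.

Reject

(p, xyxzz, #)
  read x, top #: go to r, push AA# → (r, yxzz, AA#)
  read y, top A: go to p, push ε → (p, xzz, A#)
  read x, top A: go to t, push AA → (t, zz, AA#)
  read z, top A: go to s, push ε → (s, z, A#)
No transition applies at (s, z, A#); input not fully consumed.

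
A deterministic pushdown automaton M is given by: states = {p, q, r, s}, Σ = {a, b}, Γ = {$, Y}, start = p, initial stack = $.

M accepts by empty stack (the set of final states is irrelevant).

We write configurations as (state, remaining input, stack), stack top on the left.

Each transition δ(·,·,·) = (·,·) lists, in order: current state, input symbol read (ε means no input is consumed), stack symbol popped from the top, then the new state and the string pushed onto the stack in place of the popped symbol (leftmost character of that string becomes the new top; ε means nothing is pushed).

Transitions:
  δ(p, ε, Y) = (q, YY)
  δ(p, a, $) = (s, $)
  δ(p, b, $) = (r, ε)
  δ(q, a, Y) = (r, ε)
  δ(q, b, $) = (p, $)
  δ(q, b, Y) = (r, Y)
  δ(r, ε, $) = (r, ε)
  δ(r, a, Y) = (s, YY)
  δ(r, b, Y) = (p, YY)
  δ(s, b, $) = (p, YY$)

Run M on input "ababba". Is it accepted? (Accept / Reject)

Reject

(p, ababba, $)
  read a, top $: go to s, push $ → (s, babba, $)
  read b, top $: go to p, push YY$ → (p, abba, YY$)
  ε-move, top Y: go to q, push YY → (q, abba, YYY$)
  read a, top Y: go to r, push ε → (r, bba, YY$)
  read b, top Y: go to p, push YY → (p, ba, YYY$)
  ε-move, top Y: go to q, push YY → (q, ba, YYYY$)
  read b, top Y: go to r, push Y → (r, a, YYYY$)
  read a, top Y: go to s, push YY → (s, ε, YYYYY$)
All input consumed; stack is YYYYY$, not empty, and no further ε-move applies.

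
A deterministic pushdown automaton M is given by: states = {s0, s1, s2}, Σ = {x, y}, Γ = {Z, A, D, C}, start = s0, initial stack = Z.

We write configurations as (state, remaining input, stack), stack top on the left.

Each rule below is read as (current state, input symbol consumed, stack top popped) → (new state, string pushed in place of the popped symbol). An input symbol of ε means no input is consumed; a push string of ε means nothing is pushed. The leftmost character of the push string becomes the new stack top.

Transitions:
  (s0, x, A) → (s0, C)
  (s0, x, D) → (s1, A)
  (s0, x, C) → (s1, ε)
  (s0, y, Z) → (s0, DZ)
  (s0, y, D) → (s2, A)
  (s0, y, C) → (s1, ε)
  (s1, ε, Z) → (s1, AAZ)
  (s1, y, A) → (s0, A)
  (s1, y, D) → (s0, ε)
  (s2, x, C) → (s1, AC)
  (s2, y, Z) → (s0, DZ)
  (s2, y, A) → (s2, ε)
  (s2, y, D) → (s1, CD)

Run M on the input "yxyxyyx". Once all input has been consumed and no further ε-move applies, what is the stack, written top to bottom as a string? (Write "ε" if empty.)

CAZ

(s0, yxyxyyx, Z)
  read y, top Z: go to s0, push DZ → (s0, xyxyyx, DZ)
  read x, top D: go to s1, push A → (s1, yxyyx, AZ)
  read y, top A: go to s0, push A → (s0, xyyx, AZ)
  read x, top A: go to s0, push C → (s0, yyx, CZ)
  read y, top C: go to s1, push ε → (s1, yx, Z)
  ε-move, top Z: go to s1, push AAZ → (s1, yx, AAZ)
  read y, top A: go to s0, push A → (s0, x, AAZ)
  read x, top A: go to s0, push C → (s0, ε, CAZ)
All input consumed in state s0 with stack CAZ.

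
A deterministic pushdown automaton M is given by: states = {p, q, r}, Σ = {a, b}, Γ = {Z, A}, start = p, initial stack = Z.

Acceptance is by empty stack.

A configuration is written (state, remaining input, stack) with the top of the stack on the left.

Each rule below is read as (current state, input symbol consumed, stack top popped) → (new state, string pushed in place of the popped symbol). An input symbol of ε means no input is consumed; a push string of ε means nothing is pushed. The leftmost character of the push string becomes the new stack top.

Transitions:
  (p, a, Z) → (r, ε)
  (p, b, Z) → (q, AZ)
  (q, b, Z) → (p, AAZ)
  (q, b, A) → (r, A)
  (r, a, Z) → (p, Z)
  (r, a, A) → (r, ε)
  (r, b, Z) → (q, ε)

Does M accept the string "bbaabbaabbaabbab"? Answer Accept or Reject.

(p, bbaabbaabbaabbab, Z)
  read b, top Z: go to q, push AZ → (q, baabbaabbaabbab, AZ)
  read b, top A: go to r, push A → (r, aabbaabbaabbab, AZ)
  read a, top A: go to r, push ε → (r, abbaabbaabbab, Z)
  read a, top Z: go to p, push Z → (p, bbaabbaabbab, Z)
  read b, top Z: go to q, push AZ → (q, baabbaabbab, AZ)
  read b, top A: go to r, push A → (r, aabbaabbab, AZ)
  read a, top A: go to r, push ε → (r, abbaabbab, Z)
  read a, top Z: go to p, push Z → (p, bbaabbab, Z)
  read b, top Z: go to q, push AZ → (q, baabbab, AZ)
  read b, top A: go to r, push A → (r, aabbab, AZ)
  read a, top A: go to r, push ε → (r, abbab, Z)
  read a, top Z: go to p, push Z → (p, bbab, Z)
  read b, top Z: go to q, push AZ → (q, bab, AZ)
  read b, top A: go to r, push A → (r, ab, AZ)
  read a, top A: go to r, push ε → (r, b, Z)
  read b, top Z: go to q, push ε → (q, ε, ε)
All input consumed and the stack is empty.

Accept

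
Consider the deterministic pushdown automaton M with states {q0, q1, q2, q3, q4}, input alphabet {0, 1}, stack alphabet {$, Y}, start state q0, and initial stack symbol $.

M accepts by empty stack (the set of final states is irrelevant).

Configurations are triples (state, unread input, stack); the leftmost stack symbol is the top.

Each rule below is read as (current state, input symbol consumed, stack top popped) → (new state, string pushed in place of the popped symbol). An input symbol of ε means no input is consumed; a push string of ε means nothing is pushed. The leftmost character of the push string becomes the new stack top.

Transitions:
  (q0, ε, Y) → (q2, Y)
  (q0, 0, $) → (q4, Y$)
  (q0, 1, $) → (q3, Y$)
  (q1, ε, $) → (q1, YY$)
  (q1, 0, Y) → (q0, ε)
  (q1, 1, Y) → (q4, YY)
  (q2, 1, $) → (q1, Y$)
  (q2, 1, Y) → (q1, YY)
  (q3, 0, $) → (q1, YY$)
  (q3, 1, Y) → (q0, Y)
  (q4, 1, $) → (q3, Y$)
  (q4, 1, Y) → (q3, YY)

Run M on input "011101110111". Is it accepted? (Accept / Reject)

(q0, 011101110111, $)
  read 0, top $: go to q4, push Y$ → (q4, 11101110111, Y$)
  read 1, top Y: go to q3, push YY → (q3, 1101110111, YY$)
  read 1, top Y: go to q0, push Y → (q0, 101110111, YY$)
  ε-move, top Y: go to q2, push Y → (q2, 101110111, YY$)
  read 1, top Y: go to q1, push YY → (q1, 01110111, YYY$)
  read 0, top Y: go to q0, push ε → (q0, 1110111, YY$)
  ε-move, top Y: go to q2, push Y → (q2, 1110111, YY$)
  read 1, top Y: go to q1, push YY → (q1, 110111, YYY$)
  read 1, top Y: go to q4, push YY → (q4, 10111, YYYY$)
  read 1, top Y: go to q3, push YY → (q3, 0111, YYYYY$)
No transition applies at (q3, 0111, YYYYY$); input not fully consumed.

Reject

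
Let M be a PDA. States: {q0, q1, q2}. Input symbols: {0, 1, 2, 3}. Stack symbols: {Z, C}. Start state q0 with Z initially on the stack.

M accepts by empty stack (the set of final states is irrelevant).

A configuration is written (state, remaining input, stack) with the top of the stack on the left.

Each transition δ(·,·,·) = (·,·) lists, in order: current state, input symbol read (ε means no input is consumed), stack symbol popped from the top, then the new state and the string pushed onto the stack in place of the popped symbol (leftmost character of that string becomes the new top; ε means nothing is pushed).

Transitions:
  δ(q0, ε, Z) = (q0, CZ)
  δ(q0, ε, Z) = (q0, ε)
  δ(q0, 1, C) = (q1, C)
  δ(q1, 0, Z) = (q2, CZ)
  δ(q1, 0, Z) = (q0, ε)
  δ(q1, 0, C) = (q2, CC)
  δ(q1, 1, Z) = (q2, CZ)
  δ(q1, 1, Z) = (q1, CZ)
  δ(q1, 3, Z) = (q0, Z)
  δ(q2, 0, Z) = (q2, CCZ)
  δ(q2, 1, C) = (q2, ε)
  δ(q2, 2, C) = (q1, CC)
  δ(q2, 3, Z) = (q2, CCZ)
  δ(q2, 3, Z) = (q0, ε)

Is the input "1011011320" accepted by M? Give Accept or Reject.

No computation consumes all input and empties the stack.

Reject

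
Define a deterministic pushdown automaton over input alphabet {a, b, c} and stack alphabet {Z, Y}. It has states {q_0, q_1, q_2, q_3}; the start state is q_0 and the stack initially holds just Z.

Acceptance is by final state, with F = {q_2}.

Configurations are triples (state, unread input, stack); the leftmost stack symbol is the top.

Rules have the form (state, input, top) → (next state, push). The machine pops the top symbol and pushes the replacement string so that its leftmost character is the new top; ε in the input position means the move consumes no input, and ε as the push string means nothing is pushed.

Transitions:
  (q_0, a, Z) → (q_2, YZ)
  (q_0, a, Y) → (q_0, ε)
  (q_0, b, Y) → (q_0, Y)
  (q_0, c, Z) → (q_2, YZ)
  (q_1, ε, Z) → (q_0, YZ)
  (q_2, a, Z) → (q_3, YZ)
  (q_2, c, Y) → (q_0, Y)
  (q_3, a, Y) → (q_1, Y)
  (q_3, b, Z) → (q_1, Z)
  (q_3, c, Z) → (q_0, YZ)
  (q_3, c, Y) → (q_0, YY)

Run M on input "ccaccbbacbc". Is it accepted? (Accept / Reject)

(q_0, ccaccbbacbc, Z) ⊢ (q_2, caccbbacbc, YZ) ⊢ (q_0, accbbacbc, YZ) ⊢ (q_0, ccbbacbc, Z) ⊢ (q_2, cbbacbc, YZ) ⊢ (q_0, bbacbc, YZ) ⊢ (q_0, bacbc, YZ) ⊢ (q_0, acbc, YZ) ⊢ (q_0, cbc, Z) ⊢ (q_2, bc, YZ)
No transition applies at (q_2, bc, YZ); input not fully consumed.

Reject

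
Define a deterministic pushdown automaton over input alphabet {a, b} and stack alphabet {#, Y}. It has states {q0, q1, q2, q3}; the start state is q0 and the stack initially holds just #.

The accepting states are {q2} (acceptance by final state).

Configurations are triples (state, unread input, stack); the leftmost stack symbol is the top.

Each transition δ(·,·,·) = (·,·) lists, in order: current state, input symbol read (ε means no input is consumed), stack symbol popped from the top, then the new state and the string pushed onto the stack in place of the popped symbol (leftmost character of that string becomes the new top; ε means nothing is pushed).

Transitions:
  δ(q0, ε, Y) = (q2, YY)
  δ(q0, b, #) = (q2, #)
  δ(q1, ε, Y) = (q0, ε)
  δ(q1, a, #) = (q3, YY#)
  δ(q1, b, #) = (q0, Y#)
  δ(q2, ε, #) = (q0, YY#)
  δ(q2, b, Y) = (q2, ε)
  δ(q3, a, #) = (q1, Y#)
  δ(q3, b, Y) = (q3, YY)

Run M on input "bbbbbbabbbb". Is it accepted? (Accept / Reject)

Reject

(q0, bbbbbbabbbb, #)
  read b, top #: go to q2, push # → (q2, bbbbbabbbb, #)
  ε-move, top #: go to q0, push YY# → (q0, bbbbbabbbb, YY#)
  ε-move, top Y: go to q2, push YY → (q2, bbbbbabbbb, YYY#)
  read b, top Y: go to q2, push ε → (q2, bbbbabbbb, YY#)
  read b, top Y: go to q2, push ε → (q2, bbbabbbb, Y#)
  read b, top Y: go to q2, push ε → (q2, bbabbbb, #)
  ε-move, top #: go to q0, push YY# → (q0, bbabbbb, YY#)
  ε-move, top Y: go to q2, push YY → (q2, bbabbbb, YYY#)
  read b, top Y: go to q2, push ε → (q2, babbbb, YY#)
  read b, top Y: go to q2, push ε → (q2, abbbb, Y#)
No transition applies at (q2, abbbb, Y#); input not fully consumed.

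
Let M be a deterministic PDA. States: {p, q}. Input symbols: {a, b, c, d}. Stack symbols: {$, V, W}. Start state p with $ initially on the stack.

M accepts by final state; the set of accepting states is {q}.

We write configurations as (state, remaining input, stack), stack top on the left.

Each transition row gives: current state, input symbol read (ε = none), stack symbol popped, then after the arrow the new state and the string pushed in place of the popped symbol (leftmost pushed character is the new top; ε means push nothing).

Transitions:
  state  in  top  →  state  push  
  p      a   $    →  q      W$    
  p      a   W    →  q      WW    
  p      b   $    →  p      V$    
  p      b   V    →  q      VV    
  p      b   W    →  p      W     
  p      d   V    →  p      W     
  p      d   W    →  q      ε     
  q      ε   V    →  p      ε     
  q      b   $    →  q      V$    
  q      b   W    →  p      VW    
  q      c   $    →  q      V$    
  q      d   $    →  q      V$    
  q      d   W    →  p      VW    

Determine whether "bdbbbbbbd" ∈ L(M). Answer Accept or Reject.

Accept

(p, bdbbbbbbd, $)
  read b, top $: go to p, push V$ → (p, dbbbbbbd, V$)
  read d, top V: go to p, push W → (p, bbbbbbd, W$)
  read b, top W: go to p, push W → (p, bbbbbd, W$)
  read b, top W: go to p, push W → (p, bbbbd, W$)
  read b, top W: go to p, push W → (p, bbbd, W$)
  read b, top W: go to p, push W → (p, bbd, W$)
  read b, top W: go to p, push W → (p, bd, W$)
  read b, top W: go to p, push W → (p, d, W$)
  read d, top W: go to q, push ε → (q, ε, $)
All input consumed; state q ∈ F.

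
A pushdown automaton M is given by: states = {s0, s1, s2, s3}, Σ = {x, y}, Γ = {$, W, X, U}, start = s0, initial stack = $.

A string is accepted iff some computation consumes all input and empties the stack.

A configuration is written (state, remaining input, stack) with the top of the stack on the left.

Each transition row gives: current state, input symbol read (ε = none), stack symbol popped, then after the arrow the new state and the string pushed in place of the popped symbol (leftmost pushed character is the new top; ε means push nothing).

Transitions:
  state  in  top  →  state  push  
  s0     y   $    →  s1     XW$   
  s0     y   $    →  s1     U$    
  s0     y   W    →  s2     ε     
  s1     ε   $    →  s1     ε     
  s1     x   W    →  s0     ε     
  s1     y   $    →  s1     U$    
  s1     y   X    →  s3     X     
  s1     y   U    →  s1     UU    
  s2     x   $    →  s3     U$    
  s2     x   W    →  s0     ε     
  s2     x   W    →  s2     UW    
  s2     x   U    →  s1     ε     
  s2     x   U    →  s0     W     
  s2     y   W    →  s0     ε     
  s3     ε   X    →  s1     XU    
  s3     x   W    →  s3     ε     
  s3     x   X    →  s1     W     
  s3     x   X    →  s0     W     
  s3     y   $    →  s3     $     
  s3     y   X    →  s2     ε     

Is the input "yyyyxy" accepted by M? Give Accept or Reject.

Reject

No computation consumes all input and empties the stack.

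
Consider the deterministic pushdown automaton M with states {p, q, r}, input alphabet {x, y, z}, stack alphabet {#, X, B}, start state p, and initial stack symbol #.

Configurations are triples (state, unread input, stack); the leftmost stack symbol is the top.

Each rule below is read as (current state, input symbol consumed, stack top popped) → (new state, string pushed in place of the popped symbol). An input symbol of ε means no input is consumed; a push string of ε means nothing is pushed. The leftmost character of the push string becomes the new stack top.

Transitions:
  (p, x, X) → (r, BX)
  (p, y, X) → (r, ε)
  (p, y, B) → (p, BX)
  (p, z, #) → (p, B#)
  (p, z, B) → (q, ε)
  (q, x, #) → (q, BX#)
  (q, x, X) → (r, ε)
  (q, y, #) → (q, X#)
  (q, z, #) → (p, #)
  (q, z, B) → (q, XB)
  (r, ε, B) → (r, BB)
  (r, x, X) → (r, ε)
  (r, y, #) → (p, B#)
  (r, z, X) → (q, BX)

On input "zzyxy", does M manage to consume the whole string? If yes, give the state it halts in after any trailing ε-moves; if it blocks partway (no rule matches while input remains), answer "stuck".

(p, zzyxy, #)
  read z, top #: go to p, push B# → (p, zyxy, B#)
  read z, top B: go to q, push ε → (q, yxy, #)
  read y, top #: go to q, push X# → (q, xy, X#)
  read x, top X: go to r, push ε → (r, y, #)
  read y, top #: go to p, push B# → (p, ε, B#)
All input consumed; M is in state p.

p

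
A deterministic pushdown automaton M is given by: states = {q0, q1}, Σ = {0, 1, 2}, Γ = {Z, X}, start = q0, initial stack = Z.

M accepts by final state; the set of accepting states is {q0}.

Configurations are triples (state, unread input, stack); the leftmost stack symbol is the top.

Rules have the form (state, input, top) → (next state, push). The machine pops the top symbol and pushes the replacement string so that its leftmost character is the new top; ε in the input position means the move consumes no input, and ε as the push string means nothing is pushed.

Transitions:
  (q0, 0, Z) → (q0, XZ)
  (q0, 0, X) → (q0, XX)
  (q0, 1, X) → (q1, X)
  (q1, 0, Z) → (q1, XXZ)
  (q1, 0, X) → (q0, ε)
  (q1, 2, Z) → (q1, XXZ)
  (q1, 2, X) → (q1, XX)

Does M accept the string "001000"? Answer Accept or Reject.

Accept

(q0, 001000, Z) ⊢ (q0, 01000, XZ) ⊢ (q0, 1000, XXZ) ⊢ (q1, 000, XXZ) ⊢ (q0, 00, XZ) ⊢ (q0, 0, XXZ) ⊢ (q0, ε, XXXZ)
All input consumed; state q0 ∈ F.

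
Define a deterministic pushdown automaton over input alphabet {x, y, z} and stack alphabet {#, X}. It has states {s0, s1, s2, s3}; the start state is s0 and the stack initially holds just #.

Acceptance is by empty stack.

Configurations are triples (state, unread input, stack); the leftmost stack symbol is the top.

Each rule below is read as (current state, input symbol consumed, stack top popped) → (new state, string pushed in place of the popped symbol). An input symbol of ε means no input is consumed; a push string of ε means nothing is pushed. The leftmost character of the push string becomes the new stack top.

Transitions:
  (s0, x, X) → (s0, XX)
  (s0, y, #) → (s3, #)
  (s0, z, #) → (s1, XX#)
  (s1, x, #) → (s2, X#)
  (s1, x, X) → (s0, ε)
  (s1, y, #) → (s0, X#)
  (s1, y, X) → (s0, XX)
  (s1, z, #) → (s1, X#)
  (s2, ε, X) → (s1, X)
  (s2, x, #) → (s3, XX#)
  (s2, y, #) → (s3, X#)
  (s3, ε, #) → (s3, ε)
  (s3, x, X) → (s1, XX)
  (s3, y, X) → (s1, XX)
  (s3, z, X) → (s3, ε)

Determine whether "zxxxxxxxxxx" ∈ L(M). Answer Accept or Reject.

Reject

(s0, zxxxxxxxxxx, #)
  read z, top #: go to s1, push XX# → (s1, xxxxxxxxxx, XX#)
  read x, top X: go to s0, push ε → (s0, xxxxxxxxx, X#)
  read x, top X: go to s0, push XX → (s0, xxxxxxxx, XX#)
  read x, top X: go to s0, push XX → (s0, xxxxxxx, XXX#)
  read x, top X: go to s0, push XX → (s0, xxxxxx, XXXX#)
  read x, top X: go to s0, push XX → (s0, xxxxx, XXXXX#)
  read x, top X: go to s0, push XX → (s0, xxxx, XXXXXX#)
  read x, top X: go to s0, push XX → (s0, xxx, XXXXXXX#)
  read x, top X: go to s0, push XX → (s0, xx, XXXXXXXX#)
  read x, top X: go to s0, push XX → (s0, x, XXXXXXXXX#)
  read x, top X: go to s0, push XX → (s0, ε, XXXXXXXXXX#)
All input consumed; stack is XXXXXXXXXX#, not empty, and no further ε-move applies.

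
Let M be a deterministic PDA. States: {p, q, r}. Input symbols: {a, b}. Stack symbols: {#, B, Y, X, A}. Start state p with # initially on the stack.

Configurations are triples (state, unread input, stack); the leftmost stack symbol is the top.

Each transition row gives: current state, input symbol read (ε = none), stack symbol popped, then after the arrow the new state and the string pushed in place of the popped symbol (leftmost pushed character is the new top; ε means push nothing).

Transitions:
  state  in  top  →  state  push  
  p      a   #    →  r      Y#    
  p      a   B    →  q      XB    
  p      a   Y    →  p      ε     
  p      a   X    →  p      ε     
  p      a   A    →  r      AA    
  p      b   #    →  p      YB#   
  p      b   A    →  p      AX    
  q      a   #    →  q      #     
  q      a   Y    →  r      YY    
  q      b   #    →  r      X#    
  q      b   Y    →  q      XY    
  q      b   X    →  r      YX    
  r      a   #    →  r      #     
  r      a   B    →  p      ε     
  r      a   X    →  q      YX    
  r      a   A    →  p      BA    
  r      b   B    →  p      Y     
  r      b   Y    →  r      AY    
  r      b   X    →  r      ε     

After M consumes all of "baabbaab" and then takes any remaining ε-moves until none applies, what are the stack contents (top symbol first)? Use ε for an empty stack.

(p, baabbaab, #) ⊢ (p, aabbaab, YB#) ⊢ (p, abbaab, B#) ⊢ (q, bbaab, XB#) ⊢ (r, baab, YXB#) ⊢ (r, aab, AYXB#) ⊢ (p, ab, BAYXB#) ⊢ (q, b, XBAYXB#) ⊢ (r, ε, YXBAYXB#)
All input consumed in state r with stack YXBAYXB#.

YXBAYXB#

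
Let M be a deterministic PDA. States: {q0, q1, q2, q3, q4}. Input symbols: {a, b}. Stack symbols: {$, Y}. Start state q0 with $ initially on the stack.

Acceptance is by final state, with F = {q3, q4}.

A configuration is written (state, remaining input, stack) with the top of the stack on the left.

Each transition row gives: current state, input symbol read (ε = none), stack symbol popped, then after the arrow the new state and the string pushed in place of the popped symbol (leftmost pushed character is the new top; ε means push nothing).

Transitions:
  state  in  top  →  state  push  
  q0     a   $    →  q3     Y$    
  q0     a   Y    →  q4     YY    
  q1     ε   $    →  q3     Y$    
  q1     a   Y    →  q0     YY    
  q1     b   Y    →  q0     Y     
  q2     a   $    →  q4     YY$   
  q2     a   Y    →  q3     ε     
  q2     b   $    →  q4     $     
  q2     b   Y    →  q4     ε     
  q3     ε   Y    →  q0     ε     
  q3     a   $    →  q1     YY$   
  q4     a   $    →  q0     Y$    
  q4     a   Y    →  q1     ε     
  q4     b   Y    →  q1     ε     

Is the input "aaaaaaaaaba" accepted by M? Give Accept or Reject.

(q0, aaaaaaaaaba, $)
  read a, top $: go to q3, push Y$ → (q3, aaaaaaaaba, Y$)
  ε-move, top Y: go to q0, push ε → (q0, aaaaaaaaba, $)
  read a, top $: go to q3, push Y$ → (q3, aaaaaaaba, Y$)
  ε-move, top Y: go to q0, push ε → (q0, aaaaaaaba, $)
  read a, top $: go to q3, push Y$ → (q3, aaaaaaba, Y$)
  ε-move, top Y: go to q0, push ε → (q0, aaaaaaba, $)
  read a, top $: go to q3, push Y$ → (q3, aaaaaba, Y$)
  ε-move, top Y: go to q0, push ε → (q0, aaaaaba, $)
  read a, top $: go to q3, push Y$ → (q3, aaaaba, Y$)
  ε-move, top Y: go to q0, push ε → (q0, aaaaba, $)
  read a, top $: go to q3, push Y$ → (q3, aaaba, Y$)
  ε-move, top Y: go to q0, push ε → (q0, aaaba, $)
  read a, top $: go to q3, push Y$ → (q3, aaba, Y$)
  ε-move, top Y: go to q0, push ε → (q0, aaba, $)
  read a, top $: go to q3, push Y$ → (q3, aba, Y$)
  ε-move, top Y: go to q0, push ε → (q0, aba, $)
  read a, top $: go to q3, push Y$ → (q3, ba, Y$)
  ε-move, top Y: go to q0, push ε → (q0, ba, $)
No transition applies at (q0, ba, $); input not fully consumed.

Reject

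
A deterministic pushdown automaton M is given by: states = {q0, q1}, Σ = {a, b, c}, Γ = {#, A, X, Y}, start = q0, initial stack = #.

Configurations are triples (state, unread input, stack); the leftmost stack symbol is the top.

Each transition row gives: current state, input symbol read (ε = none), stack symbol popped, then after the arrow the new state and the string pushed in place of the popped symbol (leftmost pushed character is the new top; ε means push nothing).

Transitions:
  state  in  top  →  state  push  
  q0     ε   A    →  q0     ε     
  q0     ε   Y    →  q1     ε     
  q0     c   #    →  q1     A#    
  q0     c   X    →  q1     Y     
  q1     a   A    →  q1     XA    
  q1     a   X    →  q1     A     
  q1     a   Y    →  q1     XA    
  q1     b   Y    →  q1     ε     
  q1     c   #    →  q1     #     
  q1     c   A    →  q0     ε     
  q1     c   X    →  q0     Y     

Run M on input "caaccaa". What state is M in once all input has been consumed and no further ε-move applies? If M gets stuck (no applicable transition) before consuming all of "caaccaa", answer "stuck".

q1

(q0, caaccaa, #)
  read c, top #: go to q1, push A# → (q1, aaccaa, A#)
  read a, top A: go to q1, push XA → (q1, accaa, XA#)
  read a, top X: go to q1, push A → (q1, ccaa, AA#)
  read c, top A: go to q0, push ε → (q0, caa, A#)
  ε-move, top A: go to q0, push ε → (q0, caa, #)
  read c, top #: go to q1, push A# → (q1, aa, A#)
  read a, top A: go to q1, push XA → (q1, a, XA#)
  read a, top X: go to q1, push A → (q1, ε, AA#)
All input consumed; M is in state q1.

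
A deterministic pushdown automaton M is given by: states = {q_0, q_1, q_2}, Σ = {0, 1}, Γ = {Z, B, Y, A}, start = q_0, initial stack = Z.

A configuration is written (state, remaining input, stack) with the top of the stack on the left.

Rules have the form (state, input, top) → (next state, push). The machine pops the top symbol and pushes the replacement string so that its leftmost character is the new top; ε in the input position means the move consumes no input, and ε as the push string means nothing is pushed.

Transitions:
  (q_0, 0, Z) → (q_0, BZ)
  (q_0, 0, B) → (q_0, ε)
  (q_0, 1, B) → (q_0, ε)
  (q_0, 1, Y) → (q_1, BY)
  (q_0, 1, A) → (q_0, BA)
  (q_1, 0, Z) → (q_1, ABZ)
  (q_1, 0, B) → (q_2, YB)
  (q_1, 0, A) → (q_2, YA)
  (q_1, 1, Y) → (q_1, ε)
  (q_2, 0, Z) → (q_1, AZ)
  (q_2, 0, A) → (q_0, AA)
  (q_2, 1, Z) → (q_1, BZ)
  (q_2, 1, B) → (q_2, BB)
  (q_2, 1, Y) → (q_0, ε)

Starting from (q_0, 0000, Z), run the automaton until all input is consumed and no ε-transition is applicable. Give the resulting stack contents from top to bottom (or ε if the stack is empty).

Z

(q_0, 0000, Z)
  read 0, top Z: go to q_0, push BZ → (q_0, 000, BZ)
  read 0, top B: go to q_0, push ε → (q_0, 00, Z)
  read 0, top Z: go to q_0, push BZ → (q_0, 0, BZ)
  read 0, top B: go to q_0, push ε → (q_0, ε, Z)
All input consumed in state q_0 with stack Z.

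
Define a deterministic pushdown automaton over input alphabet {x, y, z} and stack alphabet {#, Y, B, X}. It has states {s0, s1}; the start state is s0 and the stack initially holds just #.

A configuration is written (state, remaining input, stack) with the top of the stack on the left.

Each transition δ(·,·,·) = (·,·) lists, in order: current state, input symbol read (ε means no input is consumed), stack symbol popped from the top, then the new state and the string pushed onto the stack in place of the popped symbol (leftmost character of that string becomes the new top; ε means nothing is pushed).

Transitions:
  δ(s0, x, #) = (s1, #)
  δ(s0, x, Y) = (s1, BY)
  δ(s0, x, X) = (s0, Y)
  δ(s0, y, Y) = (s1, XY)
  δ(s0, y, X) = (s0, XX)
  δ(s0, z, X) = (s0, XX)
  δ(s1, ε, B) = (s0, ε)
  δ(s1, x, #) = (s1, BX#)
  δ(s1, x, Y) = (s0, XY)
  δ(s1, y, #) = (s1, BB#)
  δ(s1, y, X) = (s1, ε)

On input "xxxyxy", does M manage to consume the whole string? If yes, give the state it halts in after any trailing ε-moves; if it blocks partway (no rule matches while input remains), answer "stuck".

stuck

(s0, xxxyxy, #) ⊢ (s1, xxyxy, #) ⊢ (s1, xyxy, BX#) ⊢ (s0, xyxy, X#) ⊢ (s0, yxy, Y#) ⊢ (s1, xy, XY#)
No transition for (s1, x, top X); M blocks with input xy remaining.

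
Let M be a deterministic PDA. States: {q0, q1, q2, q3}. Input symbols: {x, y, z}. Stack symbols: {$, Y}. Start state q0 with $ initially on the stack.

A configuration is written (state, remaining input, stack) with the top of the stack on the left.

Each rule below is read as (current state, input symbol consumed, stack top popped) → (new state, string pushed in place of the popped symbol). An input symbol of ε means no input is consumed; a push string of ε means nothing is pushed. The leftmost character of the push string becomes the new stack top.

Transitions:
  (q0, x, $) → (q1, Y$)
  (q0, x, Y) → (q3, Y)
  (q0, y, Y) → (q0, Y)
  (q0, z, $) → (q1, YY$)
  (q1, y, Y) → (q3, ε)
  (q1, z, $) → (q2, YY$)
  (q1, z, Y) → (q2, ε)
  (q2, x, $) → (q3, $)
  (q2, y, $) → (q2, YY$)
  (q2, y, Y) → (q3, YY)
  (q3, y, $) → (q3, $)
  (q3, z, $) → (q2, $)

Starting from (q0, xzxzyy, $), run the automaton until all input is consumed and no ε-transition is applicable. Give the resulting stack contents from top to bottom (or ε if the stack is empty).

(q0, xzxzyy, $)
  read x, top $: go to q1, push Y$ → (q1, zxzyy, Y$)
  read z, top Y: go to q2, push ε → (q2, xzyy, $)
  read x, top $: go to q3, push $ → (q3, zyy, $)
  read z, top $: go to q2, push $ → (q2, yy, $)
  read y, top $: go to q2, push YY$ → (q2, y, YY$)
  read y, top Y: go to q3, push YY → (q3, ε, YYY$)
All input consumed in state q3 with stack YYY$.

YYY$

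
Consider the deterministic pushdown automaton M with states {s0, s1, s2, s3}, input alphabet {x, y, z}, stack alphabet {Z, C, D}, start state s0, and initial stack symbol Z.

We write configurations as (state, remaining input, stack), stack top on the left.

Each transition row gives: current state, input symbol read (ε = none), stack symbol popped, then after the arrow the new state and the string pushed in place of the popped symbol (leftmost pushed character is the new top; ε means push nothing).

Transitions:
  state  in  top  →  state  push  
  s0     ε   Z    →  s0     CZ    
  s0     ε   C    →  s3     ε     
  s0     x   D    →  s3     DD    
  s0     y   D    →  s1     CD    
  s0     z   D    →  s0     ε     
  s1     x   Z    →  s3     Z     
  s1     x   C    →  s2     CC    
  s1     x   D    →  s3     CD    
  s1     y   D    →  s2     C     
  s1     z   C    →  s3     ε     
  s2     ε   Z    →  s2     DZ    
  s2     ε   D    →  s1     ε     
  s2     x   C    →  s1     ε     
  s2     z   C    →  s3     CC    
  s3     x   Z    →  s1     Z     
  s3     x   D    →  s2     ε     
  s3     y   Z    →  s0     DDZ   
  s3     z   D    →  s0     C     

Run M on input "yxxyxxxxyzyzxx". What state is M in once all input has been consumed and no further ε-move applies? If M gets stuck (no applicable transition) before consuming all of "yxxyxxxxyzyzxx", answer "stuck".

s3

(s0, yxxyxxxxyzyzxx, Z) ⊢ (s0, yxxyxxxxyzyzxx, CZ) ⊢ (s3, yxxyxxxxyzyzxx, Z) ⊢ (s0, xxyxxxxyzyzxx, DDZ) ⊢ (s3, xyxxxxyzyzxx, DDDZ) ⊢ (s2, yxxxxyzyzxx, DDZ) ⊢ (s1, yxxxxyzyzxx, DZ) ⊢ (s2, xxxxyzyzxx, CZ) ⊢ (s1, xxxyzyzxx, Z) ⊢ (s3, xxyzyzxx, Z) ⊢ (s1, xyzyzxx, Z) ⊢ (s3, yzyzxx, Z) ⊢ (s0, zyzxx, DDZ) ⊢ (s0, yzxx, DZ) ⊢ (s1, zxx, CDZ) ⊢ (s3, xx, DZ) ⊢ (s2, x, Z) ⊢ (s2, x, DZ) ⊢ (s1, x, Z) ⊢ (s3, ε, Z)
All input consumed; M is in state s3.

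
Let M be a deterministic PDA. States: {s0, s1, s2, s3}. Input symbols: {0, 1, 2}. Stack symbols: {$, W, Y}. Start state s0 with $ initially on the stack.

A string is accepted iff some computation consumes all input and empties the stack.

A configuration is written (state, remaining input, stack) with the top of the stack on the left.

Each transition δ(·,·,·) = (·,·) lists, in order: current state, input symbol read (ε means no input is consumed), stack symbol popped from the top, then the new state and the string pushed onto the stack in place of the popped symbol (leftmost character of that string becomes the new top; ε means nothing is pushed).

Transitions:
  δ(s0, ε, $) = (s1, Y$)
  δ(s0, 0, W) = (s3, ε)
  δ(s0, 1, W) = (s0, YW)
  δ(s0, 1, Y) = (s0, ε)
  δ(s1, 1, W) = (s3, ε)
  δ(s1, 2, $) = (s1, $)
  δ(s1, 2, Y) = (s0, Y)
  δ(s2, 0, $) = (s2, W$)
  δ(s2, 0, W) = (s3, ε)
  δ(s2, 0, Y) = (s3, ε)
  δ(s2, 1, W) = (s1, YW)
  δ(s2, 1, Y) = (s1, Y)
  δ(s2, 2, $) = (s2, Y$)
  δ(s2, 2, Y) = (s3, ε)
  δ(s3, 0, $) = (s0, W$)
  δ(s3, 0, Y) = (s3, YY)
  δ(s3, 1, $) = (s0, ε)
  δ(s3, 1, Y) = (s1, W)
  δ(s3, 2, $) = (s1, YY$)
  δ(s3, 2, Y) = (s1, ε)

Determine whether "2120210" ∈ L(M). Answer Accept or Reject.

Reject

(s0, 2120210, $)
  ε-move, top $: go to s1, push Y$ → (s1, 2120210, Y$)
  read 2, top Y: go to s0, push Y → (s0, 120210, Y$)
  read 1, top Y: go to s0, push ε → (s0, 20210, $)
  ε-move, top $: go to s1, push Y$ → (s1, 20210, Y$)
  read 2, top Y: go to s0, push Y → (s0, 0210, Y$)
No transition applies at (s0, 0210, Y$); input not fully consumed.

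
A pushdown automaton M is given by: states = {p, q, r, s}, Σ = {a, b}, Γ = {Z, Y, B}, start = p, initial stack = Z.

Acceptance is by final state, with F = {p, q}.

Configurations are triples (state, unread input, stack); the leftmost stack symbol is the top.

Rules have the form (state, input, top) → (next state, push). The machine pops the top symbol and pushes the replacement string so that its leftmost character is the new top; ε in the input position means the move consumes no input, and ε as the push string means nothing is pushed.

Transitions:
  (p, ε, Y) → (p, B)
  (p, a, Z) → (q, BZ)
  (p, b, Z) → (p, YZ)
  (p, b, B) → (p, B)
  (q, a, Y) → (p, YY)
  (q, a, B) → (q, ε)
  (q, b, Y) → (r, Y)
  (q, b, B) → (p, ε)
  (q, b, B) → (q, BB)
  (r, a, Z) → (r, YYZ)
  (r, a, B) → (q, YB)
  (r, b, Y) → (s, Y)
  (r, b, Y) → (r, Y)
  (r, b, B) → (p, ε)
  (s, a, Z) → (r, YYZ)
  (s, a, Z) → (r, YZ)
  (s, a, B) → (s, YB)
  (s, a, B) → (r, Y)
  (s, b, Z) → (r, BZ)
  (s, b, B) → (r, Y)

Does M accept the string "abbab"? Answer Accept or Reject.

Accept

One accepting computation: (p, abbab, Z) ⊢ (q, bbab, BZ) ⊢ (q, bab, BBZ) ⊢ (q, ab, BBBZ) ⊢ (q, b, BBZ) ⊢ (p, ε, BZ)
All input consumed and state p ∈ F.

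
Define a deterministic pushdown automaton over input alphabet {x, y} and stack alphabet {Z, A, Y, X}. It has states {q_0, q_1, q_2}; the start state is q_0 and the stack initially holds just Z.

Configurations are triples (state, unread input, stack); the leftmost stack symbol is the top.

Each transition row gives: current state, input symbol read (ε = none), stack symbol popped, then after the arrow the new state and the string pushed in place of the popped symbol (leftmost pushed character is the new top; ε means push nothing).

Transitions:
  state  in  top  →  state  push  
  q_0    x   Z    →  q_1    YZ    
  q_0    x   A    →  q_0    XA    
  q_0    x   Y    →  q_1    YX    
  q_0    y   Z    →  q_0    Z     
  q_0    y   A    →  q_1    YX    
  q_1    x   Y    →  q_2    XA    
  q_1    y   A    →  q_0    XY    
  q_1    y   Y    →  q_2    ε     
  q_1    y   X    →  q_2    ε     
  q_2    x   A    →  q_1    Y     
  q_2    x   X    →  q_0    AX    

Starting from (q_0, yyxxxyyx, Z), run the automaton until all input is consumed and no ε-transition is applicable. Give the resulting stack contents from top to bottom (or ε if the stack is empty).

AXXAZ

(q_0, yyxxxyyx, Z)
  read y, top Z: go to q_0, push Z → (q_0, yxxxyyx, Z)
  read y, top Z: go to q_0, push Z → (q_0, xxxyyx, Z)
  read x, top Z: go to q_1, push YZ → (q_1, xxyyx, YZ)
  read x, top Y: go to q_2, push XA → (q_2, xyyx, XAZ)
  read x, top X: go to q_0, push AX → (q_0, yyx, AXAZ)
  read y, top A: go to q_1, push YX → (q_1, yx, YXXAZ)
  read y, top Y: go to q_2, push ε → (q_2, x, XXAZ)
  read x, top X: go to q_0, push AX → (q_0, ε, AXXAZ)
All input consumed in state q_0 with stack AXXAZ.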